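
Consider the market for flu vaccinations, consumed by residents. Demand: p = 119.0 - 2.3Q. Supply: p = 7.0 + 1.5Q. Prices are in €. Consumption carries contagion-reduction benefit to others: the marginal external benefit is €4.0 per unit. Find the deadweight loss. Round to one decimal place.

Market equilibrium (private): 7.0 + 1.5Q = 119.0 - 2.3Q → Q_m = 29.4737.
Social marginal benefit = demand + MEB = 123.0 - 2.3Q.
Set SMB = MC: 123.0 - 2.3Q = 7.0 + 1.5Q → Q* = 30.5263.
The welfare-loss triangle has base |Q_m − Q*| and height MEB(Q_m) (the vertical gap between SMB and MC is zero at Q* and MEB at Q_m).
DWL = ½ × 1.0526 × 4.0000 = 2.1052.

DWL = €2.1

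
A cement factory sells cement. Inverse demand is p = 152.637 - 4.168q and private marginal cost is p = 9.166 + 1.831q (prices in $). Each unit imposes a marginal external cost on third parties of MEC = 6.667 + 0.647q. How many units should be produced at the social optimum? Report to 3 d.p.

q* = 20.584

Social marginal cost = private MC + MEC = 15.833 + 2.478q.
Set SMC = demand: 15.833 + 2.478q = 152.637 - 4.168q → q* = 20.5844.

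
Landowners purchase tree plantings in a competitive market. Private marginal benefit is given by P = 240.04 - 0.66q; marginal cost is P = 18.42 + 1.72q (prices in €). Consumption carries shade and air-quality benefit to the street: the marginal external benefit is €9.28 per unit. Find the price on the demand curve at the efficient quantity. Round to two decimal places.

P = €176.01

Social marginal benefit = demand + MEB = 249.32 - 0.66q.
Set SMB = MC: 249.32 - 0.66q = 18.42 + 1.72q → q* = 97.0168.
Consumer price on the demand curve at q*: 240.04 − 0.66×97.0168 = 176.0089.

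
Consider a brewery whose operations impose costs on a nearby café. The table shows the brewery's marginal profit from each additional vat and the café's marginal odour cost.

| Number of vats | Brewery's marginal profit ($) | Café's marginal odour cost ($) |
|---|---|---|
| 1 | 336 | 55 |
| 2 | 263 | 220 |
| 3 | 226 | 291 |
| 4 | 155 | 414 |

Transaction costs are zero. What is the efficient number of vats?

Bargaining reaches the level where marginal profit last exceeds marginal odour cost.
That holds through level 2 (263 ≥ 220) but not at 3 (226 < 291).

2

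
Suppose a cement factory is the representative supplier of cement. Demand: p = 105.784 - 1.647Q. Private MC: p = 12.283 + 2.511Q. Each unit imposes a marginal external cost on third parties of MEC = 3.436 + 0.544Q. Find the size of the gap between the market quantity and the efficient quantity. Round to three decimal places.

Market equilibrium (private): 12.283 + 2.511Q = 105.784 - 1.647Q → Q_m = 22.4870.
Social marginal cost = private MC + MEC = 15.719 + 3.055Q.
Set SMC = demand: 15.719 + 3.055Q = 105.784 - 1.647Q → Q* = 19.1546.
Gap = |22.4870 − 19.1546| = 3.3324.

3.332 units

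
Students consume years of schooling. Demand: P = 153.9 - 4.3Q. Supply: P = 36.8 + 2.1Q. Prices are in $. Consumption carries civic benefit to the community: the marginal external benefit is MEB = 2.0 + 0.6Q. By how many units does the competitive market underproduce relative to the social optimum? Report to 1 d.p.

2.2 units

Market equilibrium (private): 36.8 + 2.1Q = 153.9 - 4.3Q → Q_m = 18.2969.
Social marginal benefit = demand + MEB = 155.9 - 3.7Q.
Set SMB = MC: 155.9 - 3.7Q = 36.8 + 2.1Q → Q* = 20.5345.
Gap = |18.2969 − 20.5345| = 2.2376.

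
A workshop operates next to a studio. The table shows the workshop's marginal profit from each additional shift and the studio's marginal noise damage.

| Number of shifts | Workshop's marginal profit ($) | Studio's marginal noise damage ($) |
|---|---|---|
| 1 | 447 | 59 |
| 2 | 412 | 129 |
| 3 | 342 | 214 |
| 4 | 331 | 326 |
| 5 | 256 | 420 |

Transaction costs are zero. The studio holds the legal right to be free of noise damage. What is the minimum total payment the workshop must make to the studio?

$728

Efficient level: marginal profit ≥ marginal noise damage through level 4, so k* = 4.
With the studio holding the right, the workshop must at least compensate total damage at k*: 59 + 129 + 214 + 326 = 728.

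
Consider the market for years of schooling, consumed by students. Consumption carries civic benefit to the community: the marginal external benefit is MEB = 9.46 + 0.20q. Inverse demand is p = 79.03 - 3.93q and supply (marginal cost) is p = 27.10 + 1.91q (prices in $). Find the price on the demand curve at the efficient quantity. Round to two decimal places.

P = $36.25

Social marginal benefit = demand + MEB = 88.49 - 3.73q.
Set SMB = MC: 88.49 - 3.73q = 27.10 + 1.91q → q* = 10.8848.
Consumer price on the demand curve at q*: 79.03 − 3.93×10.8848 = 36.2527.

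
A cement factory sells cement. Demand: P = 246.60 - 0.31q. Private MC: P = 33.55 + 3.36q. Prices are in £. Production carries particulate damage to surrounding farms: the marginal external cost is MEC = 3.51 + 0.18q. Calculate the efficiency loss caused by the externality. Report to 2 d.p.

DWL = £25.31

Market equilibrium (private): 33.55 + 3.36q = 246.60 - 0.31q → q_m = 58.0518.
Social marginal cost = private MC + MEC = 37.06 + 3.54q.
Set SMC = demand: 37.06 + 3.54q = 246.60 - 0.31q → q* = 54.4260.
Height of the DWL triangle at q_m is SMC(q_m) − demand(q_m) = MEC(q_m) = 13.9593.
DWL = ½ × 3.6258 × 13.9593 = 25.3068.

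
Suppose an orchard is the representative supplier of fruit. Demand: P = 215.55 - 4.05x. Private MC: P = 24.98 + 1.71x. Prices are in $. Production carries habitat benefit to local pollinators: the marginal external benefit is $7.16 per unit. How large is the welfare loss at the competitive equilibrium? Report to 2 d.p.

DWL = $4.45

Market equilibrium (private): 24.98 + 1.71x = 215.55 - 4.05x → x_m = 33.0851.
Social marginal cost = private MC − MEB = 17.82 + 1.71x.
Set SMC = demand: 17.82 + 1.71x = 215.55 - 4.05x → x* = 34.3281.
Height of the DWL triangle at x_m is demand(x_m) − SMC(x_m) = MEB(x_m) = 7.1600.
DWL = ½ × 1.2430 × 7.1600 = 4.4499.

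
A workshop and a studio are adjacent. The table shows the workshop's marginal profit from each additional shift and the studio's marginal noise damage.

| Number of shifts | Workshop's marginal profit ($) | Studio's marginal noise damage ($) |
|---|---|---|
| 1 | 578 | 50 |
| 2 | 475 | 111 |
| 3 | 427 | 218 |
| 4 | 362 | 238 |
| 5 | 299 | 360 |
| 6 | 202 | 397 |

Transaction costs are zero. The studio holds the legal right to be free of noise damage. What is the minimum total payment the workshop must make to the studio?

Efficient level: marginal profit ≥ marginal noise damage through level 4, so k* = 4.
With the studio holding the right, the workshop must at least compensate total damage at k*: 50 + 111 + 218 + 238 = 617.

$617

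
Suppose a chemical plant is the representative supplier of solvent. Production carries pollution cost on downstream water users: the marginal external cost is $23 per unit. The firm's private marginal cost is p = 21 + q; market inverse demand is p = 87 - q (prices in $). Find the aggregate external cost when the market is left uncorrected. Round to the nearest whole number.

$759

Market equilibrium (private): 21 + q = 87 - q → q_m = 33.0000.
Total external cost = MEC × q_m = 23 × 33.0000 = 759.0000.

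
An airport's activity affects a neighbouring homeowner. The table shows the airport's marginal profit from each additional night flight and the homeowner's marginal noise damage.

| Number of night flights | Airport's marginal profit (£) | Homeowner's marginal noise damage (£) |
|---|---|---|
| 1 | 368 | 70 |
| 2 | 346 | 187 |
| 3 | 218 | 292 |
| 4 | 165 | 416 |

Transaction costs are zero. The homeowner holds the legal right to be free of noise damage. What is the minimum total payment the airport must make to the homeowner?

£257

Efficient level: marginal profit ≥ marginal noise damage through level 2, so k* = 2.
With the homeowner holding the right, the airport must at least compensate total damage at k*: 70 + 187 = 257.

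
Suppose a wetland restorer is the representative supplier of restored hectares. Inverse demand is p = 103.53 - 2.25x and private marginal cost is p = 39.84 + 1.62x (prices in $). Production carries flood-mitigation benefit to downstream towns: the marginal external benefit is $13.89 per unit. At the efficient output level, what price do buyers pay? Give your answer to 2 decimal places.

P = $58.43

Social marginal cost = private MC − MEB = 25.95 + 1.62x.
Set SMC = demand: 25.95 + 1.62x = 103.53 - 2.25x → x* = 20.0465.
Consumer price on the demand curve at x*: 103.53 − 2.25×20.0465 = 58.4254.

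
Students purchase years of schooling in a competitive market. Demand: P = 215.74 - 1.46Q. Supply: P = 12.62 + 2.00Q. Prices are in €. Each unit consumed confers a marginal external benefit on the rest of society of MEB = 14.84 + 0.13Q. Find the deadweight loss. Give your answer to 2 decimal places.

DWL = €75.82

Market equilibrium (private): 12.62 + 2.00Q = 215.74 - 1.46Q → Q_m = 58.7052.
Social marginal benefit = demand + MEB = 230.58 - 1.33Q.
Set SMB = MC: 230.58 - 1.33Q = 12.62 + 2.00Q → Q* = 65.4535.
The welfare-loss triangle has base |Q_m − Q*| and height MEB(Q_m) (the vertical gap between SMB and MC is zero at Q* and MEB at Q_m).
DWL = ½ × 6.7483 × 22.4717 = 75.8229.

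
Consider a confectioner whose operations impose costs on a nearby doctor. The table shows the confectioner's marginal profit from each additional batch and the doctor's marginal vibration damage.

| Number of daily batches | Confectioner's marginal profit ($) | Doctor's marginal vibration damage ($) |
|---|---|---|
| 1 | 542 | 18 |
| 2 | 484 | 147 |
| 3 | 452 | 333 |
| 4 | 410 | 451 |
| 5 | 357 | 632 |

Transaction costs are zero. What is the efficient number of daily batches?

Bargaining reaches the level where marginal profit last exceeds marginal vibration damage.
That holds through level 3 (452 ≥ 333) but not at 4 (410 < 451).

3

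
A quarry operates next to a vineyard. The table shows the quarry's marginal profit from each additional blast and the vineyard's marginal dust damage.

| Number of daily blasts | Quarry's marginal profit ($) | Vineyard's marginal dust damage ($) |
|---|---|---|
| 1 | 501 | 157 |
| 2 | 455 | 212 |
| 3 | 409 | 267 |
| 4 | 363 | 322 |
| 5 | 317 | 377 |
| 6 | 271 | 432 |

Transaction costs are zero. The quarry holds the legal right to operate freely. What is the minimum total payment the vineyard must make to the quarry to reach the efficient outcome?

$588

Left alone the quarry would choose level 6 (marginal profit stays positive).
Efficient level: k* = 4 (marginal profit ≥ marginal dust damage through 4).
The vineyard must at least cover the quarry's forgone profit from cutting 6→4: 317 + 271 = 588.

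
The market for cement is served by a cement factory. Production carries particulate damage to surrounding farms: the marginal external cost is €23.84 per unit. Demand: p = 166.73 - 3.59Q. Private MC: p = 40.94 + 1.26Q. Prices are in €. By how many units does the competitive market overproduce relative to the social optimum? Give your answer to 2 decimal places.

Market equilibrium (private): 40.94 + 1.26Q = 166.73 - 3.59Q → Q_m = 25.9361.
Social marginal cost = private MC + MEC = 64.78 + 1.26Q.
Set SMC = demand: 64.78 + 1.26Q = 166.73 - 3.59Q → Q* = 21.0206.
Gap = |25.9361 − 21.0206| = 4.9155.

4.92 units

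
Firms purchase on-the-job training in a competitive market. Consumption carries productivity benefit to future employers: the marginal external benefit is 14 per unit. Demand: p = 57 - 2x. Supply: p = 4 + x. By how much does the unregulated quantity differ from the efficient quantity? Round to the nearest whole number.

5 units

Market equilibrium (private): 4 + x = 57 - 2x → x_m = 17.6667.
Social marginal benefit = demand + MEB = 71 - 2x.
Set SMB = MC: 71 - 2x = 4 + x → x* = 22.3333.
Gap = |17.6667 − 22.3333| = 4.6666.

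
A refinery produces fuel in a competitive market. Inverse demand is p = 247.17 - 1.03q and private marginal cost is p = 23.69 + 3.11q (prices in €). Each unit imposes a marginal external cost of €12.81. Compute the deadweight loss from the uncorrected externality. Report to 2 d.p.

Market equilibrium (private): 23.69 + 3.11q = 247.17 - 1.03q → q_m = 53.9807.
Social marginal cost = private MC + MEC = 36.50 + 3.11q.
Set SMC = demand: 36.50 + 3.11q = 247.17 - 1.03q → q* = 50.8865.
Height of the DWL triangle at q_m is SMC(q_m) − demand(q_m) = MEC(q_m) = 12.8100.
DWL = ½ × 3.0942 × 12.8100 = 19.8184.

DWL = €19.82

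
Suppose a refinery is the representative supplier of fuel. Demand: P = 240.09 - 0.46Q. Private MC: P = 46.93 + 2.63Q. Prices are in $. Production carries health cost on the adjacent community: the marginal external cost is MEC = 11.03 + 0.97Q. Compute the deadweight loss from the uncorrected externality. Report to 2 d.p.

DWL = $632.51

Market equilibrium (private): 46.93 + 2.63Q = 240.09 - 0.46Q → Q_m = 62.5113.
Social marginal cost = private MC + MEC = 57.96 + 3.60Q.
Set SMC = demand: 57.96 + 3.60Q = 240.09 - 0.46Q → Q* = 44.8596.
The welfare-loss triangle has base |Q_m − Q*| and height MEC(Q_m) (the vertical gap between SMC and demand is zero at Q* and MEC at Q_m).
DWL = ½ × 17.6517 × 71.6660 = 632.5134.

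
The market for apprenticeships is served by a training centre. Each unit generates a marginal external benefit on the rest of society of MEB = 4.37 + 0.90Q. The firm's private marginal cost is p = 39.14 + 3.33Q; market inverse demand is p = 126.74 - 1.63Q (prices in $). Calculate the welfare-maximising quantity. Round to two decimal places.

Q* = 22.65

Social marginal cost = private MC − MEB = 34.77 + 2.43Q.
Set SMC = demand: 34.77 + 2.43Q = 126.74 - 1.63Q → Q* = 22.6527.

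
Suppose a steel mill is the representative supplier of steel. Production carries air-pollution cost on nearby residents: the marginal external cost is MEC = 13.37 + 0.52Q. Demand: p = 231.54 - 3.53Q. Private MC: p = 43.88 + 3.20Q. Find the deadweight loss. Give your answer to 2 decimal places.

Market equilibrium (private): 43.88 + 3.20Q = 231.54 - 3.53Q → Q_m = 27.8841.
Social marginal cost = private MC + MEC = 57.25 + 3.72Q.
Set SMC = demand: 57.25 + 3.72Q = 231.54 - 3.53Q → Q* = 24.0400.
Height of the DWL triangle at Q_m is SMC(Q_m) − demand(Q_m) = MEC(Q_m) = 27.8697.
DWL = ½ × 3.8441 × 27.8697 = 53.5670.

DWL = 53.57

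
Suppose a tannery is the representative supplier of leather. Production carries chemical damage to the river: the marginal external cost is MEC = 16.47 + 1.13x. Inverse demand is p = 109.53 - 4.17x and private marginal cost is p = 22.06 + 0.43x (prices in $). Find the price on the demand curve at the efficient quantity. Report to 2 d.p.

P = $57.86

Social marginal cost = private MC + MEC = 38.53 + 1.56x.
Set SMC = demand: 38.53 + 1.56x = 109.53 - 4.17x → x* = 12.3909.
Consumer price on the demand curve at x*: 109.53 − 4.17×12.3909 = 57.8599.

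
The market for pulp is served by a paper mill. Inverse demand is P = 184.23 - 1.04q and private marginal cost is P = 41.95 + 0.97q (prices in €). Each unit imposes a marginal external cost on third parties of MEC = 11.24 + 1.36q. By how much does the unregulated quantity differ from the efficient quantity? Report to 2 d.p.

31.90 units

Market equilibrium (private): 41.95 + 0.97q = 184.23 - 1.04q → q_m = 70.7861.
Social marginal cost = private MC + MEC = 53.19 + 2.33q.
Set SMC = demand: 53.19 + 2.33q = 184.23 - 1.04q → q* = 38.8843.
Gap = |70.7861 − 38.8843| = 31.9018.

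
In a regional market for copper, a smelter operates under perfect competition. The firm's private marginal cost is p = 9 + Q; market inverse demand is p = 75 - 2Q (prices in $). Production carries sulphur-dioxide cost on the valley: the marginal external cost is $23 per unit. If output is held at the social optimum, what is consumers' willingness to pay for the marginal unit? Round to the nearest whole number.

Social marginal cost = private MC + MEC = 32 + Q.
Set SMC = demand: 32 + Q = 75 - 2Q → Q* = 14.3333.
Consumer price on the demand curve at Q*: 75 − 2×14.3333 = 46.3334.

P = $46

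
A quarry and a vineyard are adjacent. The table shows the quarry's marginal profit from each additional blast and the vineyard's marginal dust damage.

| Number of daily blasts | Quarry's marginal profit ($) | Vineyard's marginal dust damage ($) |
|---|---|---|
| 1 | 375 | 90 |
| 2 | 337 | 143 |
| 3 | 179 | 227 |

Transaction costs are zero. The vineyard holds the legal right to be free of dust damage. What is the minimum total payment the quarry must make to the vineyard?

Efficient level: marginal profit ≥ marginal dust damage through level 2, so k* = 2.
With the vineyard holding the right, the quarry must at least compensate total damage at k*: 90 + 143 = 233.

$233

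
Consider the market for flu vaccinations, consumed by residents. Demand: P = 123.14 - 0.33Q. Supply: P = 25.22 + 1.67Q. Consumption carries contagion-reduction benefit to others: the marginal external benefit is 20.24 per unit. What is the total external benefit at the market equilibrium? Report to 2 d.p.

Market equilibrium (private): 25.22 + 1.67Q = 123.14 - 0.33Q → Q_m = 48.9600.
Total external benefit = MEB × Q_m = 20.24 × 48.9600 = 990.9504.

990.95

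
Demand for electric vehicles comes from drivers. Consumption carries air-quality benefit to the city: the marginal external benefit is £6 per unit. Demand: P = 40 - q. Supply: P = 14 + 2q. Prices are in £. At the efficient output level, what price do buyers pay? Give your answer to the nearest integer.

P = £29

Social marginal benefit = demand + MEB = 46 - q.
Set SMB = MC: 46 - q = 14 + 2q → q* = 10.6667.
Consumer price on the demand curve at q*: 40 − 1×10.6667 = 29.3333.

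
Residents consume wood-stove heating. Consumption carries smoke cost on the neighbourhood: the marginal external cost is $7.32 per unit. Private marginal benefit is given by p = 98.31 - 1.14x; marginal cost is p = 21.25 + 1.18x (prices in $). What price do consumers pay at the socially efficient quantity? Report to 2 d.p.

P = $64.04

Social marginal benefit = demand − MEC = 90.99 - 1.14x.
Set SMB = MC: 90.99 - 1.14x = 21.25 + 1.18x → x* = 30.0603.
Consumer price on the demand curve at x*: 98.31 − 1.14×30.0603 = 64.0413.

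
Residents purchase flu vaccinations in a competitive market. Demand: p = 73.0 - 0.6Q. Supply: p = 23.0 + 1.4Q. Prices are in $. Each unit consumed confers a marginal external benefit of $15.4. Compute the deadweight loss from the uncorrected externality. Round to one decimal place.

Market equilibrium (private): 23.0 + 1.4Q = 73.0 - 0.6Q → Q_m = 25.0000.
Social marginal benefit = demand + MEB = 88.4 - 0.6Q.
Set SMB = MC: 88.4 - 0.6Q = 23.0 + 1.4Q → Q* = 32.7000.
Between Q* and Q_m the wedge SMB − MC runs linearly from 0 to MEB(Q_m), so the loss is a triangle.
DWL = ½ × 7.7000 × 15.4000 = 59.2900.

DWL = $59.3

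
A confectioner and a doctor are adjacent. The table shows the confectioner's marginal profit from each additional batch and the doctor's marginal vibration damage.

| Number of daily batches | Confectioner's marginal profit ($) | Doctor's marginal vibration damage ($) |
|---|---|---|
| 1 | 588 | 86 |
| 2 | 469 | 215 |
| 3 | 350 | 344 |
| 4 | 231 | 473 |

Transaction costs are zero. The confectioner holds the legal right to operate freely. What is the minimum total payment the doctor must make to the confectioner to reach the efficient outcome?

Left alone the confectioner would choose level 4 (marginal profit stays positive).
Efficient level: k* = 3 (marginal profit ≥ marginal vibration damage through 3).
The doctor must at least cover the confectioner's forgone profit from cutting 4→3: 231 = 231.

$231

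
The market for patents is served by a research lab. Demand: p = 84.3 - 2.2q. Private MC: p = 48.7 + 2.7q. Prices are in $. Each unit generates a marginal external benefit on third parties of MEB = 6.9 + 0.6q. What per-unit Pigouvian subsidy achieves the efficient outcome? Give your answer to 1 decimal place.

Social marginal cost = private MC − MEB = 41.8 + 2.1q.
Set SMC = demand: 41.8 + 2.1q = 84.3 - 2.2q → q* = 9.8837.
The Pigouvian subsidy equals MEB at q*: 6.9 + 0.6×9.8837 = 12.8302.

subsidy = $12.8 per unit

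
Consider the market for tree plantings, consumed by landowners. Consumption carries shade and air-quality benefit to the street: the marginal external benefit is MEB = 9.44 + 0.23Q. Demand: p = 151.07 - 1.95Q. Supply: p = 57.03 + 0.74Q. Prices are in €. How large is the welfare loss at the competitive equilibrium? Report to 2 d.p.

DWL = €62.11

Market equilibrium (private): 57.03 + 0.74Q = 151.07 - 1.95Q → Q_m = 34.9591.
Social marginal benefit = demand + MEB = 160.51 - 1.72Q.
Set SMB = MC: 160.51 - 1.72Q = 57.03 + 0.74Q → Q* = 42.0650.
The loss is the area between SMB and MC from Q* to Q_m; with linear curves that's a triangle of height MEB(Q_m).
DWL = ½ × 7.1059 × 17.4806 = 62.1077.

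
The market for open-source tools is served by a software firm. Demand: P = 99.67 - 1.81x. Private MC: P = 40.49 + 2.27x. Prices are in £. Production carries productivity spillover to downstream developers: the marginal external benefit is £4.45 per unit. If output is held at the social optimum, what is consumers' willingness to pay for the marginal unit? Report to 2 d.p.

Social marginal cost = private MC − MEB = 36.04 + 2.27x.
Set SMC = demand: 36.04 + 2.27x = 99.67 - 1.81x → x* = 15.5956.
Consumer price on the demand curve at x*: 99.67 − 1.81×15.5956 = 71.4420.

P = £71.44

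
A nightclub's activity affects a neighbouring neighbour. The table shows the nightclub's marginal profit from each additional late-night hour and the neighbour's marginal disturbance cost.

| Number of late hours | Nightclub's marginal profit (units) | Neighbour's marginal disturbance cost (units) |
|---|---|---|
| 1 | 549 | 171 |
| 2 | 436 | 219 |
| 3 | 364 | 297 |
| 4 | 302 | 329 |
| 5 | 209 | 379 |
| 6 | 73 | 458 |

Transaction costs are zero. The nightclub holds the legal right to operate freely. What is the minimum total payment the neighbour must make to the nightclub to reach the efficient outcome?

Left alone the nightclub would choose level 6 (marginal profit stays positive).
Efficient level: k* = 3 (marginal profit ≥ marginal disturbance cost through 3).
The neighbour must at least cover the nightclub's forgone profit from cutting 6→3: 302 + 209 + 73 = 584.

584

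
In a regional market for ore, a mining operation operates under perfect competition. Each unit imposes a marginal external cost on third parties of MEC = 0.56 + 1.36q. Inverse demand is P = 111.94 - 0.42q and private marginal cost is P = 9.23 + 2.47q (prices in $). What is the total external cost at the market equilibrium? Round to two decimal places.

$878.79

Market equilibrium (private): 9.23 + 2.47q = 111.94 - 0.42q → q_m = 35.5398.
Total external cost = ∫₀^{q_m} (0.56 + 1.36q) dq = 0.56×35.5398 + ½×1.36×35.5398² = 878.7949.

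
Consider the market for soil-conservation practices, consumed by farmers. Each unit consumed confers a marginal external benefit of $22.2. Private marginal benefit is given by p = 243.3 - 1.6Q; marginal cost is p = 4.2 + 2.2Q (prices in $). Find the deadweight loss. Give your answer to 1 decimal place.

DWL = $64.8

Market equilibrium (private): 4.2 + 2.2Q = 243.3 - 1.6Q → Q_m = 62.9211.
Social marginal benefit = demand + MEB = 265.5 - 1.6Q.
Set SMB = MC: 265.5 - 1.6Q = 4.2 + 2.2Q → Q* = 68.7632.
The loss is the area between SMB and MC from Q* to Q_m; with linear curves that's a triangle of height MEB(Q_m).
DWL = ½ × 5.8421 × 22.2000 = 64.8473.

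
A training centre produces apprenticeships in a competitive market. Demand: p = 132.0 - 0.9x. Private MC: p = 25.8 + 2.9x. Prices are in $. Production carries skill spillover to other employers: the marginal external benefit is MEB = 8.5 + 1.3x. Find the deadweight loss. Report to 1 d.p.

Market equilibrium (private): 25.8 + 2.9x = 132.0 - 0.9x → x_m = 27.9474.
Social marginal cost = private MC − MEB = 17.3 + 1.6x.
Set SMC = demand: 17.3 + 1.6x = 132.0 - 0.9x → x* = 45.8800.
Between x* and x_m the wedge demand − SMC runs linearly from 0 to MEB(x_m), so the loss is a triangle.
DWL = ½ × 17.9326 × 44.8316 = 401.9736.

DWL = $402.0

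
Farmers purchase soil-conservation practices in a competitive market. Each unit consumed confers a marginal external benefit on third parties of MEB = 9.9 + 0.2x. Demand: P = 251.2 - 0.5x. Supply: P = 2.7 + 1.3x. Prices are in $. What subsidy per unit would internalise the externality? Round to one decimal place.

subsidy = $42.2 per unit

Social marginal benefit = demand + MEB = 261.1 - 0.3x.
Set SMB = MC: 261.1 - 0.3x = 2.7 + 1.3x → x* = 161.5000.
The Pigouvian subsidy equals MEB at x*: 9.9 + 0.2×161.5000 = 42.2000.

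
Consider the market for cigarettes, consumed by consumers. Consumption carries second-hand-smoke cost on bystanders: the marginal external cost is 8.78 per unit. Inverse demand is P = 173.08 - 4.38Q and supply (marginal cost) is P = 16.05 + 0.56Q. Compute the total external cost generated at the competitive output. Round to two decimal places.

Market equilibrium (private): 16.05 + 0.56Q = 173.08 - 4.38Q → Q_m = 31.7874.
Total external cost = MEC × Q_m = 8.78 × 31.7874 = 279.0934.

279.09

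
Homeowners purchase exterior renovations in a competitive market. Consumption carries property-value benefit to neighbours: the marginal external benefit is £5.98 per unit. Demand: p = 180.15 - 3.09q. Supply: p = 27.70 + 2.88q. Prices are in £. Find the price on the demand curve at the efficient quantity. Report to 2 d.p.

P = £98.15

Social marginal benefit = demand + MEB = 186.13 - 3.09q.
Set SMB = MC: 186.13 - 3.09q = 27.70 + 2.88q → q* = 26.5377.
Consumer price on the demand curve at q*: 180.15 − 3.09×26.5377 = 98.1485.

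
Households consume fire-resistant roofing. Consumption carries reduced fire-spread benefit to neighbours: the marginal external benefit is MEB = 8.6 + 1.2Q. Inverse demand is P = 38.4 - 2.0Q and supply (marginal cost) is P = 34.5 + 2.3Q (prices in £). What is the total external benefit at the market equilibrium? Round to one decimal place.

Market equilibrium (private): 34.5 + 2.3Q = 38.4 - 2.0Q → Q_m = 0.9070.
Total external benefit = ∫₀^{Q_m} (8.6 + 1.2Q) dQ = 8.6×0.9070 + ½×1.2×0.9070² = 8.2938.

£8.3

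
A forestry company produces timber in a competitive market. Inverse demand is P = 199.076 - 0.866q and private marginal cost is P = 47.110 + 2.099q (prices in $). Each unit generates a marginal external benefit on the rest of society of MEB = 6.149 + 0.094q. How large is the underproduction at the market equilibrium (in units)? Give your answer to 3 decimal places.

3.820 units

Market equilibrium (private): 47.110 + 2.099q = 199.076 - 0.866q → q_m = 51.2533.
Social marginal cost = private MC − MEB = 40.961 + 2.005q.
Set SMC = demand: 40.961 + 2.005q = 199.076 - 0.866q → q* = 55.0731.
Gap = |51.2533 − 55.0731| = 3.8198.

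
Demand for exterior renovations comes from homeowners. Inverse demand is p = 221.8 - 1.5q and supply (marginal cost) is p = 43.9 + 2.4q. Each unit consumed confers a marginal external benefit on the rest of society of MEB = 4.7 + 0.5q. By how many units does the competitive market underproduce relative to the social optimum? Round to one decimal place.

Market equilibrium (private): 43.9 + 2.4q = 221.8 - 1.5q → q_m = 45.6154.
Social marginal benefit = demand + MEB = 226.5 - q.
Set SMB = MC: 226.5 - q = 43.9 + 2.4q → q* = 53.7059.
Gap = |45.6154 − 53.7059| = 8.0905.

8.1 units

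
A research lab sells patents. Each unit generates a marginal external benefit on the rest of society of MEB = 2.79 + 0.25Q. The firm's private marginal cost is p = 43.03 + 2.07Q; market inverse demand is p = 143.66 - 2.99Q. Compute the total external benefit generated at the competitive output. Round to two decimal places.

104.92

Market equilibrium (private): 43.03 + 2.07Q = 143.66 - 2.99Q → Q_m = 19.8874.
Total external benefit = ∫₀^{Q_m} (2.79 + 0.25Q) dQ = 2.79×19.8874 + ½×0.25×19.8874² = 104.9244.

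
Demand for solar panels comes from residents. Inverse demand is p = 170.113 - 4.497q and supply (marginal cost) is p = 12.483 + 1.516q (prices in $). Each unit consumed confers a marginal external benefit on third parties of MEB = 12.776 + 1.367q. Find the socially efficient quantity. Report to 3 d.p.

q* = 36.678

Social marginal benefit = demand + MEB = 182.889 - 3.130q.
Set SMB = MC: 182.889 - 3.130q = 12.483 + 1.516q → q* = 36.6780.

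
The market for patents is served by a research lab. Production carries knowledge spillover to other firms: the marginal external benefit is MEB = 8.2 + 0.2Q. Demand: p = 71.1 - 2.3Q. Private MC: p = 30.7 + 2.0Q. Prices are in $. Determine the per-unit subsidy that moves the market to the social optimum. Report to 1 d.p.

subsidy = $10.6 per unit

Social marginal cost = private MC − MEB = 22.5 + 1.8Q.
Set SMC = demand: 22.5 + 1.8Q = 71.1 - 2.3Q → Q* = 11.8537.
The Pigouvian subsidy equals MEB at Q*: 8.2 + 0.2×11.8537 = 10.5707.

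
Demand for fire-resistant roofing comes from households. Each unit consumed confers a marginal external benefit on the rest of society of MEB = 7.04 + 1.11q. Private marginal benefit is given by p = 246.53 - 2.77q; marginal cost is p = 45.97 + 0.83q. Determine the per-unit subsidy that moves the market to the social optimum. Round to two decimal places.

Social marginal benefit = demand + MEB = 253.57 - 1.66q.
Set SMB = MC: 253.57 - 1.66q = 45.97 + 0.83q → q* = 83.3735.
The Pigouvian subsidy equals MEB at q*: 7.04 + 1.11×83.3735 = 99.5846.

subsidy = 99.58 per unit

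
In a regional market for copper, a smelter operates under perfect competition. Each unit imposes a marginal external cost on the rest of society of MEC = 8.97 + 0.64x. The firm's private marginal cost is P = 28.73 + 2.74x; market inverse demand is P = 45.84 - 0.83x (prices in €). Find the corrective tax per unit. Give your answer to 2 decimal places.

tax = €10.21 per unit

Social marginal cost = private MC + MEC = 37.70 + 3.38x.
Set SMC = demand: 37.70 + 3.38x = 45.84 - 0.83x → x* = 1.9335.
The Pigouvian tax equals MEC at x*: 8.97 + 0.64×1.9335 = 10.2074.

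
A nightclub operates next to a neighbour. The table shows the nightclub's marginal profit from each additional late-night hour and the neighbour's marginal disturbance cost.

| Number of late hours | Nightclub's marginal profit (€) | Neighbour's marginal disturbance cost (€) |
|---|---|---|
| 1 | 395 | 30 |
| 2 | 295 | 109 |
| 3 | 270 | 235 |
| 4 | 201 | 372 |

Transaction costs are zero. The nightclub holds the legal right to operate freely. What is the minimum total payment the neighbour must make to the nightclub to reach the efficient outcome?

€201

Left alone the nightclub would choose level 4 (marginal profit stays positive).
Efficient level: k* = 3 (marginal profit ≥ marginal disturbance cost through 3).
The neighbour must at least cover the nightclub's forgone profit from cutting 4→3: 201 = 201.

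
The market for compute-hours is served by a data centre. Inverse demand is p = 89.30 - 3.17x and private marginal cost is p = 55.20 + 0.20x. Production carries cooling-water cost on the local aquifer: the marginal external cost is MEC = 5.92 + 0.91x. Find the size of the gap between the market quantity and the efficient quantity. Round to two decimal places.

3.53 units

Market equilibrium (private): 55.20 + 0.20x = 89.30 - 3.17x → x_m = 10.1187.
Social marginal cost = private MC + MEC = 61.12 + 1.11x.
Set SMC = demand: 61.12 + 1.11x = 89.30 - 3.17x → x* = 6.5841.
Gap = |10.1187 − 6.5841| = 3.5346.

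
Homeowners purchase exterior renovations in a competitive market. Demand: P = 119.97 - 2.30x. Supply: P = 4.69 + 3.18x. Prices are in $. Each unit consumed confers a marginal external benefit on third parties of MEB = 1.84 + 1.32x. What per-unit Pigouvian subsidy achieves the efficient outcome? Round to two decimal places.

subsidy = $39.00 per unit

Social marginal benefit = demand + MEB = 121.81 - 0.98x.
Set SMB = MC: 121.81 - 0.98x = 4.69 + 3.18x → x* = 28.1538.
The Pigouvian subsidy equals MEB at x*: 1.84 + 1.32×28.1538 = 39.0030.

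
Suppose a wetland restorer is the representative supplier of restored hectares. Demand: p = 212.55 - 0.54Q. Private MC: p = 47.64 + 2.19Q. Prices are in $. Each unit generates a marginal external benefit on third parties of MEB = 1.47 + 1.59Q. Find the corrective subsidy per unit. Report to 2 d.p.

subsidy = $233.53 per unit

Social marginal cost = private MC − MEB = 46.17 + 0.60Q.
Set SMC = demand: 46.17 + 0.60Q = 212.55 - 0.54Q → Q* = 145.9474.
The Pigouvian subsidy equals MEB at Q*: 1.47 + 1.59×145.9474 = 233.5264.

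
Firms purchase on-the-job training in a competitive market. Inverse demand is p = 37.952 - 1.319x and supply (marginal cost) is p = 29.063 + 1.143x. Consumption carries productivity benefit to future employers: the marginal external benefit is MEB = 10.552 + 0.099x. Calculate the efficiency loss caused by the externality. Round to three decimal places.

Market equilibrium (private): 29.063 + 1.143x = 37.952 - 1.319x → x_m = 3.6105.
Social marginal benefit = demand + MEB = 48.504 - 1.220x.
Set SMB = MC: 48.504 - 1.220x = 29.063 + 1.143x → x* = 8.2273.
Between x* and x_m the wedge SMB − MC runs linearly from 0 to MEB(x_m), so the loss is a triangle.
DWL = ½ × 4.6168 × 10.9094 = 25.1833.

DWL = 25.183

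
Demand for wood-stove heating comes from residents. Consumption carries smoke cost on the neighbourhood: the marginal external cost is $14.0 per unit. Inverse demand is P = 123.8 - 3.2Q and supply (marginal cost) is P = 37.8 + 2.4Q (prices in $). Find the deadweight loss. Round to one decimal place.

Market equilibrium (private): 37.8 + 2.4Q = 123.8 - 3.2Q → Q_m = 15.3571.
Social marginal benefit = demand − MEC = 109.8 - 3.2Q.
Set SMB = MC: 109.8 - 3.2Q = 37.8 + 2.4Q → Q* = 12.8571.
Height of the DWL triangle at Q_m is MC(Q_m) − SMB(Q_m) = MEC(Q_m) = 14.0000.
DWL = ½ × 2.5000 × 14.0000 = 17.5000.

DWL = $17.5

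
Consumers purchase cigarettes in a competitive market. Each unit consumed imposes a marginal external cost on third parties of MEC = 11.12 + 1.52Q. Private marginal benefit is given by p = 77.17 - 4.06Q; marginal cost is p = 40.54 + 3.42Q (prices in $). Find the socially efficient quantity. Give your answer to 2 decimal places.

Q* = 2.83

Social marginal benefit = demand − MEC = 66.05 - 5.58Q.
Set SMB = MC: 66.05 - 5.58Q = 40.54 + 3.42Q → Q* = 2.8344.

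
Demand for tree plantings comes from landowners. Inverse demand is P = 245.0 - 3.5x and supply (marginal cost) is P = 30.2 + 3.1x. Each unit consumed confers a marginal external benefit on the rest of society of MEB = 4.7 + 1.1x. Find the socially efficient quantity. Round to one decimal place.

x* = 39.9

Social marginal benefit = demand + MEB = 249.7 - 2.4x.
Set SMB = MC: 249.7 - 2.4x = 30.2 + 3.1x → x* = 39.9091.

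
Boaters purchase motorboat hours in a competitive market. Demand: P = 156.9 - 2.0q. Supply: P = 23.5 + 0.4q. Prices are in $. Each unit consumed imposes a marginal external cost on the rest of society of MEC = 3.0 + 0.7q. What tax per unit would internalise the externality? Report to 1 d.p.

Social marginal benefit = demand − MEC = 153.9 - 2.7q.
Set SMB = MC: 153.9 - 2.7q = 23.5 + 0.4q → q* = 42.0645.
The Pigouvian tax equals MEC at q*: 3.0 + 0.7×42.0645 = 32.4452.

tax = $32.4 per unit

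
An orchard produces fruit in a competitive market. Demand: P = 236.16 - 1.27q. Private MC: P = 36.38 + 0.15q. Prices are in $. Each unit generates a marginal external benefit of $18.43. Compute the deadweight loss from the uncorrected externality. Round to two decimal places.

DWL = $119.60

Market equilibrium (private): 36.38 + 0.15q = 236.16 - 1.27q → q_m = 140.6901.
Social marginal cost = private MC − MEB = 17.95 + 0.15q.
Set SMC = demand: 17.95 + 0.15q = 236.16 - 1.27q → q* = 153.6690.
Between q* and q_m the wedge demand − SMC runs linearly from 0 to MEB(q_m), so the loss is a triangle.
DWL = ½ × 12.9789 × 18.4300 = 119.6006.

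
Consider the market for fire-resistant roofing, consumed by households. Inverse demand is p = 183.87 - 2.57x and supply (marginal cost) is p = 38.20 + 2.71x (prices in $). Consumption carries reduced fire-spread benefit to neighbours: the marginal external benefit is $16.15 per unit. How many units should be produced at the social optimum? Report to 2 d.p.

x* = 30.65

Social marginal benefit = demand + MEB = 200.02 - 2.57x.
Set SMB = MC: 200.02 - 2.57x = 38.20 + 2.71x → x* = 30.6477.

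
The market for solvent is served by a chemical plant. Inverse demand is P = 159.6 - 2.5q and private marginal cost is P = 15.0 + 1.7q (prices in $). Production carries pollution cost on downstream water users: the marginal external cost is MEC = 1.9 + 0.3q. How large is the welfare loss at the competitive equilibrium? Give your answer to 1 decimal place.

DWL = $16.6

Market equilibrium (private): 15.0 + 1.7q = 159.6 - 2.5q → q_m = 34.4286.
Social marginal cost = private MC + MEC = 16.9 + 2.0q.
Set SMC = demand: 16.9 + 2.0q = 159.6 - 2.5q → q* = 31.7111.
The welfare-loss triangle has base |q_m − q*| and height MEC(q_m) (the vertical gap between SMC and demand is zero at q* and MEC at q_m).
DWL = ½ × 2.7175 × 12.2286 = 16.6156.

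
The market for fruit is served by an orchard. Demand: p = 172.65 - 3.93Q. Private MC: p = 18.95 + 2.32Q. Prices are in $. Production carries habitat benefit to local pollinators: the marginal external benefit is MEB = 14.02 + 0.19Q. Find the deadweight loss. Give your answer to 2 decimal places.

Market equilibrium (private): 18.95 + 2.32Q = 172.65 - 3.93Q → Q_m = 24.5920.
Social marginal cost = private MC − MEB = 4.93 + 2.13Q.
Set SMC = demand: 4.93 + 2.13Q = 172.65 - 3.93Q → Q* = 27.6766.
Height of the DWL triangle at Q_m is demand(Q_m) − SMC(Q_m) = MEB(Q_m) = 18.6925.
DWL = ½ × 3.0846 × 18.6925 = 28.8294.

DWL = $28.83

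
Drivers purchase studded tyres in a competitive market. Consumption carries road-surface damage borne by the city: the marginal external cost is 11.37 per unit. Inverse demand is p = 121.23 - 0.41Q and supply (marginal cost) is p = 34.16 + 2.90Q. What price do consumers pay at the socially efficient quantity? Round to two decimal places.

Social marginal benefit = demand − MEC = 109.86 - 0.41Q.
Set SMB = MC: 109.86 - 0.41Q = 34.16 + 2.90Q → Q* = 22.8701.
Consumer price on the demand curve at Q*: 121.23 − 0.41×22.8701 = 111.8533.

P = 111.85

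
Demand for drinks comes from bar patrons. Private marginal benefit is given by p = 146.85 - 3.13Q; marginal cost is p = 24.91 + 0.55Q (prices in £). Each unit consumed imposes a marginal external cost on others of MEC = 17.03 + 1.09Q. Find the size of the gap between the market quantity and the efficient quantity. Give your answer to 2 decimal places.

Market equilibrium (private): 24.91 + 0.55Q = 146.85 - 3.13Q → Q_m = 33.1359.
Social marginal benefit = demand − MEC = 129.82 - 4.22Q.
Set SMB = MC: 129.82 - 4.22Q = 24.91 + 0.55Q → Q* = 21.9937.
Gap = |33.1359 − 21.9937| = 11.1422.

11.14 units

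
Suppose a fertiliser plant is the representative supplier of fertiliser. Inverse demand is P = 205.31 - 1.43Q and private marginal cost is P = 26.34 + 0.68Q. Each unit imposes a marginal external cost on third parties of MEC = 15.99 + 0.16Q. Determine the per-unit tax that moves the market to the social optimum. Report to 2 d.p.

tax = 27.48 per unit

Social marginal cost = private MC + MEC = 42.33 + 0.84Q.
Set SMC = demand: 42.33 + 0.84Q = 205.31 - 1.43Q → Q* = 71.7974.
The Pigouvian tax equals MEC at Q*: 15.99 + 0.16×71.7974 = 27.4776.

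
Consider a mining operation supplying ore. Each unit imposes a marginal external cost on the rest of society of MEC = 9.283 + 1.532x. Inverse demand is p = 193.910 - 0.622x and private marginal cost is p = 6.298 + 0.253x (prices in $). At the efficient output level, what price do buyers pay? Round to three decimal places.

P = $147.827

Social marginal cost = private MC + MEC = 15.581 + 1.785x.
Set SMC = demand: 15.581 + 1.785x = 193.910 - 0.622x → x* = 74.0877.
Consumer price on the demand curve at x*: 193.910 − 0.622×74.0877 = 147.8275.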